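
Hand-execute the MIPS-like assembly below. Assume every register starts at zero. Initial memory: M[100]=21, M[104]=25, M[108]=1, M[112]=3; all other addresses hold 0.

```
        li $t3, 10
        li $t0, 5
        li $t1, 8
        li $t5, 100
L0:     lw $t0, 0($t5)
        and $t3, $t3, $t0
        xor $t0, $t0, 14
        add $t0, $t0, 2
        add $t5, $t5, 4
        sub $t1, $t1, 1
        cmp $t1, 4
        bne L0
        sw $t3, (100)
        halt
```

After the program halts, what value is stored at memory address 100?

$t3=10
$t0=5
$t1=8
$t5=100
$t0=M[100]=21
$t3=10&21=0
$t0=21^14=27
$t0=27+2=29
$t5=100+4=104
$t1=8-1=7
cmp $t1, 4  (cmp 7,4)
bne L0: taken
$t0=M[104]=25
$t3=0&25=0
$t0=25^14=23
$t0=23+2=25
$t5=104+4=108
$t1=7-1=6
cmp $t1, 4  (cmp 6,4)
bne L0: taken
$t0=M[108]=1
$t3=0&1=0
$t0=1^14=15
$t0=15+2=17
$t5=108+4=112
$t1=6-1=5
cmp $t1, 4  (cmp 5,4)
bne L0: taken
$t0=M[112]=3
$t3=0&3=0
$t0=3^14=13
$t0=13+2=15
$t5=112+4=116
$t1=5-1=4
cmp $t1, 4  (cmp 4,4)
bne L0: not taken
sw $t3, (100) → M[100]=0
halt.

0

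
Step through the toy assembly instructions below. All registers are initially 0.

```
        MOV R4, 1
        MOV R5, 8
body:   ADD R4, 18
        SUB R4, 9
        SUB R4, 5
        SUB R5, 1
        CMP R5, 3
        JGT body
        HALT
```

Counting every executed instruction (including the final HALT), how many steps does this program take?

33

MOV R4, 1 → R4=1
MOV R5, 8 → R5=8
ADD R4, 18 → R4=1+18=19
SUB R4, 9 → R4=19-9=10
SUB R4, 5 → R4=10-5=5
SUB R5, 1 → R5=8-1=7
CMP R5, 3  (cmp 7,3)
JGT body: taken
ADD R4, 18 → R4=5+18=23
SUB R4, 9 → R4=23-9=14
SUB R4, 5 → R4=14-5=9
SUB R5, 1 → R5=7-1=6
CMP R5, 3  (cmp 6,3)
JGT body: taken
ADD R4, 18 → R4=9+18=27
SUB R4, 9 → R4=27-9=18
SUB R4, 5 → R4=18-5=13
SUB R5, 1 → R5=6-1=5
CMP R5, 3  (cmp 5,3)
JGT body: taken
ADD R4, 18 → R4=13+18=31
SUB R4, 9 → R4=31-9=22
SUB R4, 5 → R4=22-5=17
SUB R5, 1 → R5=5-1=4
CMP R5, 3  (cmp 4,3)
JGT body: taken
ADD R4, 18 → R4=17+18=35
SUB R4, 9 → R4=35-9=26
SUB R4, 5 → R4=26-5=21
SUB R5, 1 → R5=4-1=3
CMP R5, 3  (cmp 3,3)
JGT body: not taken
halt.
Total executed instructions: 33.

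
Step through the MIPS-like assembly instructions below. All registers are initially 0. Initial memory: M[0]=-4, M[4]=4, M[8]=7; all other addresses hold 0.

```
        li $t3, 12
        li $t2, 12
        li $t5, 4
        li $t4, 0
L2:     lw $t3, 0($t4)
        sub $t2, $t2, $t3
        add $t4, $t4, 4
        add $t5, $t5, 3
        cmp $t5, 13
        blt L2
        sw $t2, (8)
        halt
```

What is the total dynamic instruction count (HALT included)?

$t3=12
$t2=12
$t5=4
$t4=0
$t3=M[0]=-4
$t2=12-(-4)=16
$t4=0+4=4
$t5=4+3=7
cmp $t5, 13  (cmp 7,13)
blt L2: taken
$t3=M[4]=4
$t2=16-4=12
$t4=4+4=8
$t5=7+3=10
cmp $t5, 13  (cmp 10,13)
blt L2: taken
$t3=M[8]=7
$t2=12-7=5
$t4=8+4=12
$t5=10+3=13
cmp $t5, 13  (cmp 13,13)
blt L2: not taken
sw $t2, (8) → M[8]=5
halt.
Total executed instructions: 24.

24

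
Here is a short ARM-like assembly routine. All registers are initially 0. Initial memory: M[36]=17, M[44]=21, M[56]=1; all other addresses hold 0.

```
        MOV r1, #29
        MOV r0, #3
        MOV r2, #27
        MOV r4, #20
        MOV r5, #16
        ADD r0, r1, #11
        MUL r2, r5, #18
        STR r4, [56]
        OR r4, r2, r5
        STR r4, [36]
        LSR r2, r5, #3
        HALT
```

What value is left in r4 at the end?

after MOV r1, #29: r1=29
after MOV r0, #3: r0=3
after MOV r2, #27: r2=27
after MOV r4, #20: r4=20
after MOV r5, #16: r5=16
after ADD r0, r1, #11: r0=29+11=40
after MUL r2, r5, #18: r2=16*18=288
STR r4, [56] → M[56]=20
after OR r4, r2, r5: r4=288|16=304
STR r4, [36] → M[36]=304
after LSR r2, r5, #3: r2=16>>3=2
halt.

304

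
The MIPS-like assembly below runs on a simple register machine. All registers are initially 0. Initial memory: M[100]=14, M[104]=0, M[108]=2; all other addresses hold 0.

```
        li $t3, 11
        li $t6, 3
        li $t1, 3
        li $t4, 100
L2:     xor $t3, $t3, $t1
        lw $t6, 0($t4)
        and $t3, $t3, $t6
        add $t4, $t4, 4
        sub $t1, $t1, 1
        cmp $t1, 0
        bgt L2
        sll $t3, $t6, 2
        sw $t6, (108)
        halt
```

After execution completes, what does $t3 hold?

8

li $t3, 11 → $t3=11
li $t6, 3 → $t6=3
li $t1, 3 → $t1=3
li $t4, 100 → $t4=100
xor $t3, $t3, $t1 → $t3=11^3=8
lw $t6, 0($t4) → $t6=M[100]=14
and $t3, $t3, $t6 → $t3=8&14=8
add $t4, $t4, 4 → $t4=100+4=104
sub $t1, $t1, 1 → $t1=3-1=2
cmp $t1, 0  (cmp 2,0)
bgt L2: taken
xor $t3, $t3, $t1 → $t3=8^2=10
lw $t6, 0($t4) → $t6=M[104]=0
and $t3, $t3, $t6 → $t3=10&0=0
add $t4, $t4, 4 → $t4=104+4=108
sub $t1, $t1, 1 → $t1=2-1=1
cmp $t1, 0  (cmp 1,0)
bgt L2: taken
xor $t3, $t3, $t1 → $t3=0^1=1
lw $t6, 0($t4) → $t6=M[108]=2
and $t3, $t3, $t6 → $t3=1&2=0
add $t4, $t4, 4 → $t4=108+4=112
sub $t1, $t1, 1 → $t1=1-1=0
cmp $t1, 0  (cmp 0,0)
bgt L2: not taken
sll $t3, $t6, 2 → $t3=2<<2=8
sw $t6, (108) → M[108]=2
halt.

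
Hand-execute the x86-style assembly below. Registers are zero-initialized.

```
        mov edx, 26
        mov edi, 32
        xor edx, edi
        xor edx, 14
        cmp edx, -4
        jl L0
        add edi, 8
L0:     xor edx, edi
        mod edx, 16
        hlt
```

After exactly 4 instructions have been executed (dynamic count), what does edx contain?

mov edx, 26 → edx=26
mov edi, 32 → edi=32
xor edx, edi → edx=26^32=58
xor edx, 14 → edx=58^14=52
After step 4: edx = 52.

52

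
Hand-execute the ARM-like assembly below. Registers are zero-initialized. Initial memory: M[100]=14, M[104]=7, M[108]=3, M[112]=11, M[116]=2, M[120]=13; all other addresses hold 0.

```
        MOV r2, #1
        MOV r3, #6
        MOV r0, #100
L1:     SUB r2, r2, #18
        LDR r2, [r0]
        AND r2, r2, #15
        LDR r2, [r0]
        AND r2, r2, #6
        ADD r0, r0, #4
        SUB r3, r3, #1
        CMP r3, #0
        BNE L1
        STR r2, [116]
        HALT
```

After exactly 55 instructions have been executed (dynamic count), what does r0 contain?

after MOV r2, #1: r2=1
after MOV r3, #6: r3=6
after MOV r0, #100: r0=100
after SUB r2, r2, #18: r2=1-18=-17
after LDR r2, [r0]: r2=M[100]=14
after AND r2, r2, #15: r2=14&15=14
after LDR r2, [r0]: r2=M[100]=14
after AND r2, r2, #6: r2=14&6=6
after ADD r0, r0, #4: r0=100+4=104
after SUB r3, r3, #1: r3=6-1=5
CMP r3, #0  (cmp 5,0)
BNE L1: taken
after SUB r2, r2, #18: r2=6-18=-12
after LDR r2, [r0]: r2=M[104]=7
after AND r2, r2, #15: r2=7&15=7
after LDR r2, [r0]: r2=M[104]=7
after AND r2, r2, #6: r2=7&6=6
after ADD r0, r0, #4: r0=104+4=108
after SUB r3, r3, #1: r3=5-1=4
CMP r3, #0  (cmp 4,0)
BNE L1: taken
after SUB r2, r2, #18: r2=6-18=-12
after LDR r2, [r0]: r2=M[108]=3
after AND r2, r2, #15: r2=3&15=3
after LDR r2, [r0]: r2=M[108]=3
after AND r2, r2, #6: r2=3&6=2
after ADD r0, r0, #4: r0=108+4=112
after SUB r3, r3, #1: r3=4-1=3
CMP r3, #0  (cmp 3,0)
BNE L1: taken
after SUB r2, r2, #18: r2=2-18=-16
after LDR r2, [r0]: r2=M[112]=11
after AND r2, r2, #15: r2=11&15=11
after LDR r2, [r0]: r2=M[112]=11
after AND r2, r2, #6: r2=11&6=2
after ADD r0, r0, #4: r0=112+4=116
after SUB r3, r3, #1: r3=3-1=2
CMP r3, #0  (cmp 2,0)
BNE L1: taken
after SUB r2, r2, #18: r2=2-18=-16
after LDR r2, [r0]: r2=M[116]=2
after AND r2, r2, #15: r2=2&15=2
after LDR r2, [r0]: r2=M[116]=2
after AND r2, r2, #6: r2=2&6=2
after ADD r0, r0, #4: r0=116+4=120
after SUB r3, r3, #1: r3=2-1=1
CMP r3, #0  (cmp 1,0)
BNE L1: taken
after SUB r2, r2, #18: r2=2-18=-16
after LDR r2, [r0]: r2=M[120]=13
after AND r2, r2, #15: r2=13&15=13
after LDR r2, [r0]: r2=M[120]=13
after AND r2, r2, #6: r2=13&6=4
after ADD r0, r0, #4: r0=120+4=124
after SUB r3, r3, #1: r3=1-1=0
After step 55: r0 = 124.

124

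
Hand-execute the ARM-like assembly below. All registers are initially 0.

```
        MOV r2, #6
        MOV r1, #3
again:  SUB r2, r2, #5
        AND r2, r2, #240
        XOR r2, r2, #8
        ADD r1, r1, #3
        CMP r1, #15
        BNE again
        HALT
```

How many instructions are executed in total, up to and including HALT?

27

after MOV r2, #6: r2=6
after MOV r1, #3: r1=3
after SUB r2, r2, #5: r2=6-5=1
after AND r2, r2, #240: r2=1&240=0
after XOR r2, r2, #8: r2=0^8=8
after ADD r1, r1, #3: r1=3+3=6
CMP r1, #15  (cmp 6,15)
BNE again: taken
after SUB r2, r2, #5: r2=8-5=3
after AND r2, r2, #240: r2=3&240=0
after XOR r2, r2, #8: r2=0^8=8
after ADD r1, r1, #3: r1=6+3=9
CMP r1, #15  (cmp 9,15)
BNE again: taken
after SUB r2, r2, #5: r2=8-5=3
after AND r2, r2, #240: r2=3&240=0
after XOR r2, r2, #8: r2=0^8=8
after ADD r1, r1, #3: r1=9+3=12
CMP r1, #15  (cmp 12,15)
BNE again: taken
after SUB r2, r2, #5: r2=8-5=3
after AND r2, r2, #240: r2=3&240=0
after XOR r2, r2, #8: r2=0^8=8
after ADD r1, r1, #3: r1=12+3=15
CMP r1, #15  (cmp 15,15)
BNE again: not taken
halt.
Total executed instructions: 27.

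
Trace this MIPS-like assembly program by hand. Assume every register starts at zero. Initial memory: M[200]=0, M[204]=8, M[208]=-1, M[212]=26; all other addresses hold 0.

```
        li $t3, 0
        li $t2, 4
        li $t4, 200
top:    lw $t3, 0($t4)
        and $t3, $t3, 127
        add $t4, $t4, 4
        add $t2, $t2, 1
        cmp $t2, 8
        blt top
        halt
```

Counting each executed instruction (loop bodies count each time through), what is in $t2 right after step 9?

$t3=0
$t2=4
$t4=200
$t3=M[200]=0
$t3=0&127=0
$t4=200+4=204
$t2=4+1=5
cmp $t2, 8  (cmp 5,8)
blt top: taken
After step 9: $t2 = 5.

5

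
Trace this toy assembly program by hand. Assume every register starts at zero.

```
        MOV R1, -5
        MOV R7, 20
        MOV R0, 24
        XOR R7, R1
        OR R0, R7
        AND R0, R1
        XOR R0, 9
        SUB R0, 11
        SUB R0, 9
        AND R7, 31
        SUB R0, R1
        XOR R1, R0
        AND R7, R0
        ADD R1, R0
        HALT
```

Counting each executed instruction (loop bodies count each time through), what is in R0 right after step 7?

after MOV R1, -5: R1=-5
after MOV R7, 20: R7=20
after MOV R0, 24: R0=24
after XOR R7, R1: R7=20^(-5)=-17
after OR R0, R7: R0=24|(-17)=-1
after AND R0, R1: R0=(-1)&(-5)=-5
after XOR R0, 9: R0=(-5)^9=-14
After step 7: R0 = -14.

-14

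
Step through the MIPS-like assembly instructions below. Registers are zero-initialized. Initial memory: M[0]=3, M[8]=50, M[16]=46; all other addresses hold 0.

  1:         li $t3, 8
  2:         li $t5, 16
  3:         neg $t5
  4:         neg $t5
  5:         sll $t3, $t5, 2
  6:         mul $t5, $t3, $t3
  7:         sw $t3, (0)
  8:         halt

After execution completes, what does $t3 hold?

64

li $t3, 8 → $t3=8
li $t5, 16 → $t5=16
neg $t5 → $t5=-(16)=-16
neg $t5 → $t5=-(-16)=16
sll $t3, $t5, 2 → $t3=16<<2=64
mul $t5, $t3, $t3 → $t5=64*64=4096
sw $t3, (0) → M[0]=64
halt.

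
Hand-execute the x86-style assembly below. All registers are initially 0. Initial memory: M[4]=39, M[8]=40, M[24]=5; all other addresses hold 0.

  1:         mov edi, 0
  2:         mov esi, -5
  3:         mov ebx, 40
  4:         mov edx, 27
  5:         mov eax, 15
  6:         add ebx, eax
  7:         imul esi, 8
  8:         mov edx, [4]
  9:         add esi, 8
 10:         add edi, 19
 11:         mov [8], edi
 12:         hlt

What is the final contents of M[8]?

after mov edi, 0: edi=0
after mov esi, -5: esi=-5
after mov ebx, 40: ebx=40
after mov edx, 27: edx=27
after mov eax, 15: eax=15
after add ebx, eax: ebx=40+15=55
after imul esi, 8: esi=(-5)*8=-40
after mov edx, [4]: edx=M[4]=39
after add esi, 8: esi=(-40)+8=-32
after add edi, 19: edi=0+19=19
mov [8], edi → M[8]=19
halt.

19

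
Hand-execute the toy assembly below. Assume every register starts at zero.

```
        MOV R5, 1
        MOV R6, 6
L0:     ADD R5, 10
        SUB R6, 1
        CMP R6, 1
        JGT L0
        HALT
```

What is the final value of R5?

51

MOV R5, 1 → R5=1
MOV R6, 6 → R6=6
ADD R5, 10 → R5=1+10=11
SUB R6, 1 → R6=6-1=5
CMP R6, 1  (cmp 5,1)
JGT L0: taken
ADD R5, 10 → R5=11+10=21
SUB R6, 1 → R6=5-1=4
CMP R6, 1  (cmp 4,1)
JGT L0: taken
ADD R5, 10 → R5=21+10=31
SUB R6, 1 → R6=4-1=3
CMP R6, 1  (cmp 3,1)
JGT L0: taken
ADD R5, 10 → R5=31+10=41
SUB R6, 1 → R6=3-1=2
CMP R6, 1  (cmp 2,1)
JGT L0: taken
ADD R5, 10 → R5=41+10=51
SUB R6, 1 → R6=2-1=1
CMP R6, 1  (cmp 1,1)
JGT L0: not taken
halt.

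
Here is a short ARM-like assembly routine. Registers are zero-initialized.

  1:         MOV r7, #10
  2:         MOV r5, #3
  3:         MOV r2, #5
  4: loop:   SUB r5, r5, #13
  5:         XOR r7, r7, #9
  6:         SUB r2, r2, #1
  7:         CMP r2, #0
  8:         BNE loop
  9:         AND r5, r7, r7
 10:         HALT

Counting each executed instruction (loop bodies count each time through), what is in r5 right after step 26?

-62

after MOV r7, #10: r7=10
after MOV r5, #3: r5=3
after MOV r2, #5: r2=5
after SUB r5, r5, #13: r5=3-13=-10
after XOR r7, r7, #9: r7=10^9=3
after SUB r2, r2, #1: r2=5-1=4
CMP r2, #0  (cmp 4,0)
BNE loop: taken
after SUB r5, r5, #13: r5=(-10)-13=-23
after XOR r7, r7, #9: r7=3^9=10
after SUB r2, r2, #1: r2=4-1=3
CMP r2, #0  (cmp 3,0)
BNE loop: taken
after SUB r5, r5, #13: r5=(-23)-13=-36
after XOR r7, r7, #9: r7=10^9=3
after SUB r2, r2, #1: r2=3-1=2
CMP r2, #0  (cmp 2,0)
BNE loop: taken
after SUB r5, r5, #13: r5=(-36)-13=-49
after XOR r7, r7, #9: r7=3^9=10
after SUB r2, r2, #1: r2=2-1=1
CMP r2, #0  (cmp 1,0)
BNE loop: taken
after SUB r5, r5, #13: r5=(-49)-13=-62
after XOR r7, r7, #9: r7=10^9=3
after SUB r2, r2, #1: r2=1-1=0
After step 26: r5 = -62.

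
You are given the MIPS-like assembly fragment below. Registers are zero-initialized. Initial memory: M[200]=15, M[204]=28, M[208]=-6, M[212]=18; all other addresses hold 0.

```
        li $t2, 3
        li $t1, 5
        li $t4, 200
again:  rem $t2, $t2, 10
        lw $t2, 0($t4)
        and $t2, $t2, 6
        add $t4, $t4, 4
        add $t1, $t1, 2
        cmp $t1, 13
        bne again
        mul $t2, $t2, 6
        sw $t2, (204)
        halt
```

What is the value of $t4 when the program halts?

li $t2, 3 → $t2=3
li $t1, 5 → $t1=5
li $t4, 200 → $t4=200
rem $t2, $t2, 10 → $t2=3%10=3
lw $t2, 0($t4) → $t2=M[200]=15
and $t2, $t2, 6 → $t2=15&6=6
add $t4, $t4, 4 → $t4=200+4=204
add $t1, $t1, 2 → $t1=5+2=7
cmp $t1, 13  (cmp 7,13)
bne again: taken
rem $t2, $t2, 10 → $t2=6%10=6
lw $t2, 0($t4) → $t2=M[204]=28
and $t2, $t2, 6 → $t2=28&6=4
add $t4, $t4, 4 → $t4=204+4=208
add $t1, $t1, 2 → $t1=7+2=9
cmp $t1, 13  (cmp 9,13)
bne again: taken
rem $t2, $t2, 10 → $t2=4%10=4
lw $t2, 0($t4) → $t2=M[208]=-6
and $t2, $t2, 6 → $t2=(-6)&6=2
add $t4, $t4, 4 → $t4=208+4=212
add $t1, $t1, 2 → $t1=9+2=11
cmp $t1, 13  (cmp 11,13)
bne again: taken
rem $t2, $t2, 10 → $t2=2%10=2
lw $t2, 0($t4) → $t2=M[212]=18
and $t2, $t2, 6 → $t2=18&6=2
add $t4, $t4, 4 → $t4=212+4=216
add $t1, $t1, 2 → $t1=11+2=13
cmp $t1, 13  (cmp 13,13)
bne again: not taken
mul $t2, $t2, 6 → $t2=2*6=12
sw $t2, (204) → M[204]=12
halt.

216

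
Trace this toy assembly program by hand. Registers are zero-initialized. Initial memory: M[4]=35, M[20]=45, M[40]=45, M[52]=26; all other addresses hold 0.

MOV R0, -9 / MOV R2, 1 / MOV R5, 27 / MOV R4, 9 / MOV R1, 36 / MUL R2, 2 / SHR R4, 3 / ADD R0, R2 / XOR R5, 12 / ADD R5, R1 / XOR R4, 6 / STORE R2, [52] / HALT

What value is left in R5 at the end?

R0=-9
R2=1
R5=27
R4=9
R1=36
R2=1*2=2
R4=9>>3=1
R0=(-9)+2=-7
R5=27^12=23
R5=23+36=59
R4=1^6=7
STORE R2, [52] → M[52]=2
halt.

59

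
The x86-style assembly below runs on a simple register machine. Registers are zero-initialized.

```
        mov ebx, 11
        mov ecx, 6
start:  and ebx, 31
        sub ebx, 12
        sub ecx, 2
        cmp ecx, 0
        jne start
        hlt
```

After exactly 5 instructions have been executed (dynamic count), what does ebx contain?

-1

after mov ebx, 11: ebx=11
after mov ecx, 6: ecx=6
after and ebx, 31: ebx=11&31=11
after sub ebx, 12: ebx=11-12=-1
after sub ecx, 2: ecx=6-2=4
After step 5: ebx = -1.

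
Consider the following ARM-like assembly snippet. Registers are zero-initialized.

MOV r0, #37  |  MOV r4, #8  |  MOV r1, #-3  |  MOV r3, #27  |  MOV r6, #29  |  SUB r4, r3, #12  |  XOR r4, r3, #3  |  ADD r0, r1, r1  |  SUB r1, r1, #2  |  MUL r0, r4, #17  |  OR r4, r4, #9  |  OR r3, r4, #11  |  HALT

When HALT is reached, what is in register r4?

MOV r0, #37 → r0=37
MOV r4, #8 → r4=8
MOV r1, #-3 → r1=-3
MOV r3, #27 → r3=27
MOV r6, #29 → r6=29
SUB r4, r3, #12 → r4=27-12=15
XOR r4, r3, #3 → r4=27^3=24
ADD r0, r1, r1 → r0=(-3)+(-3)=-6
SUB r1, r1, #2 → r1=(-3)-2=-5
MUL r0, r4, #17 → r0=24*17=408
OR r4, r4, #9 → r4=24|9=25
OR r3, r4, #11 → r3=25|11=27
halt.

25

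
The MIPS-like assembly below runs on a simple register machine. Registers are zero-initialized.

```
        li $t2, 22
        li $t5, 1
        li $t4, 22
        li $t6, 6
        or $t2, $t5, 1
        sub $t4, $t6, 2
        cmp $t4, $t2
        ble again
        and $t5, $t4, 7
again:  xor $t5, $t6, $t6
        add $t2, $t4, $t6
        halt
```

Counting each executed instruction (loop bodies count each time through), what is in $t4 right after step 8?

4

$t2=22
$t5=1
$t4=22
$t6=6
$t2=1|1=1
$t4=6-2=4
cmp $t4, $t2  (cmp 4,1)
ble again: not taken
After step 8: $t4 = 4.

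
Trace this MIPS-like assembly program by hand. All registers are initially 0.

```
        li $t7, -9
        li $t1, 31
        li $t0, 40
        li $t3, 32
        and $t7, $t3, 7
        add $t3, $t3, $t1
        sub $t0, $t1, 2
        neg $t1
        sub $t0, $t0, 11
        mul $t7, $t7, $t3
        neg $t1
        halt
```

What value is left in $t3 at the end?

li $t7, -9 → $t7=-9
li $t1, 31 → $t1=31
li $t0, 40 → $t0=40
li $t3, 32 → $t3=32
and $t7, $t3, 7 → $t7=32&7=0
add $t3, $t3, $t1 → $t3=32+31=63
sub $t0, $t1, 2 → $t0=31-2=29
neg $t1 → $t1=-(31)=-31
sub $t0, $t0, 11 → $t0=29-11=18
mul $t7, $t7, $t3 → $t7=0*63=0
neg $t1 → $t1=-(-31)=31
halt.

63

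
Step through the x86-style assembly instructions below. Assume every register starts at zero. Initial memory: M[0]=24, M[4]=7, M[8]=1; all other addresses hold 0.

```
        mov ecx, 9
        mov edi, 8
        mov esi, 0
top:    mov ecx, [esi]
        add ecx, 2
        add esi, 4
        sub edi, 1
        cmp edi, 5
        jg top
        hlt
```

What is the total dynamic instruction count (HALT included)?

mov ecx, 9 → ecx=9
mov edi, 8 → edi=8
mov esi, 0 → esi=0
mov ecx, [esi] → ecx=M[0]=24
add ecx, 2 → ecx=24+2=26
add esi, 4 → esi=0+4=4
sub edi, 1 → edi=8-1=7
cmp edi, 5  (cmp 7,5)
jg top: taken
mov ecx, [esi] → ecx=M[4]=7
add ecx, 2 → ecx=7+2=9
add esi, 4 → esi=4+4=8
sub edi, 1 → edi=7-1=6
cmp edi, 5  (cmp 6,5)
jg top: taken
mov ecx, [esi] → ecx=M[8]=1
add ecx, 2 → ecx=1+2=3
add esi, 4 → esi=8+4=12
sub edi, 1 → edi=6-1=5
cmp edi, 5  (cmp 5,5)
jg top: not taken
halt.
Total executed instructions: 22.

22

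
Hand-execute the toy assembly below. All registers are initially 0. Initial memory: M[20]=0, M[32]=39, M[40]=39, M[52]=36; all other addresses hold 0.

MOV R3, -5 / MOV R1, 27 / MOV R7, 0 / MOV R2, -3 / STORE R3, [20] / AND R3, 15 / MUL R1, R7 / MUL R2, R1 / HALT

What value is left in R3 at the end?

11

MOV R3, -5 → R3=-5
MOV R1, 27 → R1=27
MOV R7, 0 → R7=0
MOV R2, -3 → R2=-3
STORE R3, [20] → M[20]=-5
AND R3, 15 → R3=(-5)&15=11
MUL R1, R7 → R1=27*0=0
MUL R2, R1 → R2=(-3)*0=0
halt.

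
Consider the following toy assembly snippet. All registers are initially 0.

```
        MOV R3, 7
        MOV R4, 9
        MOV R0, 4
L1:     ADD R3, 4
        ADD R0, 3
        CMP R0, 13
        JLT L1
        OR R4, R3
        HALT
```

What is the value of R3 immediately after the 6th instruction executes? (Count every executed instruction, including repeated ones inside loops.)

11

MOV R3, 7 → R3=7
MOV R4, 9 → R4=9
MOV R0, 4 → R0=4
ADD R3, 4 → R3=7+4=11
ADD R0, 3 → R0=4+3=7
CMP R0, 13  (cmp 7,13)
After step 6: R3 = 11.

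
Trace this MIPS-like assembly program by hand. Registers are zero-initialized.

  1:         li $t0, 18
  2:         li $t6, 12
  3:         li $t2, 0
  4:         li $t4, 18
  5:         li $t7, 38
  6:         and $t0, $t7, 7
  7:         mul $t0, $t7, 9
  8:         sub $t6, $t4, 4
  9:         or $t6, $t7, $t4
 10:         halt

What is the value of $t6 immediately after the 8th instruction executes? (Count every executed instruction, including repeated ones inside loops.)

14

after li $t0, 18: $t0=18
after li $t6, 12: $t6=12
after li $t2, 0: $t2=0
after li $t4, 18: $t4=18
after li $t7, 38: $t7=38
after and $t0, $t7, 7: $t0=38&7=6
after mul $t0, $t7, 9: $t0=38*9=342
after sub $t6, $t4, 4: $t6=18-4=14
After step 8: $t6 = 14.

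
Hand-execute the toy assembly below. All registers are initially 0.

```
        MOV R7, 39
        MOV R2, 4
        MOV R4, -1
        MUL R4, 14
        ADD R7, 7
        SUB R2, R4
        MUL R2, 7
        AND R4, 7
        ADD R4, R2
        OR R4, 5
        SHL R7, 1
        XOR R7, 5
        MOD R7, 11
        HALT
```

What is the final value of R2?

R7=39
R2=4
R4=-1
R4=(-1)*14=-14
R7=39+7=46
R2=4-(-14)=18
R2=18*7=126
R4=(-14)&7=2
R4=2+126=128
R4=128|5=133
R7=46<<1=92
R7=92^5=89
R7=89%11=1
halt.

126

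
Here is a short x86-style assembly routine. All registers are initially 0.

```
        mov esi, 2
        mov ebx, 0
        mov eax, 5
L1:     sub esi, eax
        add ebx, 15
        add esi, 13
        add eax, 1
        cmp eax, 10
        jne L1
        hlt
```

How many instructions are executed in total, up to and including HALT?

34

mov esi, 2 → esi=2
mov ebx, 0 → ebx=0
mov eax, 5 → eax=5
sub esi, eax → esi=2-5=-3
add ebx, 15 → ebx=0+15=15
add esi, 13 → esi=(-3)+13=10
add eax, 1 → eax=5+1=6
cmp eax, 10  (cmp 6,10)
jne L1: taken
sub esi, eax → esi=10-6=4
add ebx, 15 → ebx=15+15=30
add esi, 13 → esi=4+13=17
add eax, 1 → eax=6+1=7
cmp eax, 10  (cmp 7,10)
jne L1: taken
sub esi, eax → esi=17-7=10
add ebx, 15 → ebx=30+15=45
add esi, 13 → esi=10+13=23
add eax, 1 → eax=7+1=8
cmp eax, 10  (cmp 8,10)
jne L1: taken
sub esi, eax → esi=23-8=15
add ebx, 15 → ebx=45+15=60
add esi, 13 → esi=15+13=28
add eax, 1 → eax=8+1=9
cmp eax, 10  (cmp 9,10)
jne L1: taken
sub esi, eax → esi=28-9=19
add ebx, 15 → ebx=60+15=75
add esi, 13 → esi=19+13=32
add eax, 1 → eax=9+1=10
cmp eax, 10  (cmp 10,10)
jne L1: not taken
halt.
Total executed instructions: 34.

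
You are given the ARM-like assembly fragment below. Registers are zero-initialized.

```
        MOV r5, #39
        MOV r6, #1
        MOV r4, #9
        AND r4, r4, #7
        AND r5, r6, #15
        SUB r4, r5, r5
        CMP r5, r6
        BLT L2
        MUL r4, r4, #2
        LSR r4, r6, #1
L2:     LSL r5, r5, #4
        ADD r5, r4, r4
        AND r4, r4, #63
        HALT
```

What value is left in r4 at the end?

0

MOV r5, #39 → r5=39
MOV r6, #1 → r6=1
MOV r4, #9 → r4=9
AND r4, r4, #7 → r4=9&7=1
AND r5, r6, #15 → r5=1&15=1
SUB r4, r5, r5 → r4=1-1=0
CMP r5, r6  (cmp 1,1)
BLT L2: not taken
MUL r4, r4, #2 → r4=0*2=0
LSR r4, r6, #1 → r4=1>>1=0
LSL r5, r5, #4 → r5=1<<4=16
ADD r5, r4, r4 → r5=0+0=0
AND r4, r4, #63 → r4=0&63=0
halt.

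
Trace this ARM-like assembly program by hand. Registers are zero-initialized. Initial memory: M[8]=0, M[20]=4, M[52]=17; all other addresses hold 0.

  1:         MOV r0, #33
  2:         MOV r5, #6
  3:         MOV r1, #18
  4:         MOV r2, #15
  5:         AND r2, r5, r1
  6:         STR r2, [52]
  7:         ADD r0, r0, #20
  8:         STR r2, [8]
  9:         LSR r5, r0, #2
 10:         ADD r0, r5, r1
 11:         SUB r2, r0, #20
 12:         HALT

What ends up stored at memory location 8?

2

r0=33
r5=6
r1=18
r2=15
r2=6&18=2
STR r2, [52] → M[52]=2
r0=33+20=53
STR r2, [8] → M[8]=2
r5=53>>2=13
r0=13+18=31
r2=31-20=11
halt.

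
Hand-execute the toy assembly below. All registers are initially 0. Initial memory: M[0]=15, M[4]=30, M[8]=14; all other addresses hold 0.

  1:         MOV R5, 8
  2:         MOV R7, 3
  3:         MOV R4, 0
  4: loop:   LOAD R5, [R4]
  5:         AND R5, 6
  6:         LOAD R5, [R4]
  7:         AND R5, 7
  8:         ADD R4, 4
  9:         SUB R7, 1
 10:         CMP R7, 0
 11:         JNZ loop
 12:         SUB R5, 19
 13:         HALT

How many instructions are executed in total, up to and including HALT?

after MOV R5, 8: R5=8
after MOV R7, 3: R7=3
after MOV R4, 0: R4=0
after LOAD R5, [R4]: R5=M[0]=15
after AND R5, 6: R5=15&6=6
after LOAD R5, [R4]: R5=M[0]=15
after AND R5, 7: R5=15&7=7
after ADD R4, 4: R4=0+4=4
after SUB R7, 1: R7=3-1=2
CMP R7, 0  (cmp 2,0)
JNZ loop: taken
after LOAD R5, [R4]: R5=M[4]=30
after AND R5, 6: R5=30&6=6
after LOAD R5, [R4]: R5=M[4]=30
after AND R5, 7: R5=30&7=6
after ADD R4, 4: R4=4+4=8
after SUB R7, 1: R7=2-1=1
CMP R7, 0  (cmp 1,0)
JNZ loop: taken
after LOAD R5, [R4]: R5=M[8]=14
after AND R5, 6: R5=14&6=6
after LOAD R5, [R4]: R5=M[8]=14
after AND R5, 7: R5=14&7=6
after ADD R4, 4: R4=8+4=12
after SUB R7, 1: R7=1-1=0
CMP R7, 0  (cmp 0,0)
JNZ loop: not taken
after SUB R5, 19: R5=6-19=-13
halt.
Total executed instructions: 29.

29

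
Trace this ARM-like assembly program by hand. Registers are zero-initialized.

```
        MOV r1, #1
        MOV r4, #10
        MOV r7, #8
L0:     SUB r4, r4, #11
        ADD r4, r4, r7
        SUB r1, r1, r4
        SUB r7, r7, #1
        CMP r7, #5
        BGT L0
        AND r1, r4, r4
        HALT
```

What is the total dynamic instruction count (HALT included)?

23

MOV r1, #1 → r1=1
MOV r4, #10 → r4=10
MOV r7, #8 → r7=8
SUB r4, r4, #11 → r4=10-11=-1
ADD r4, r4, r7 → r4=(-1)+8=7
SUB r1, r1, r4 → r1=1-7=-6
SUB r7, r7, #1 → r7=8-1=7
CMP r7, #5  (cmp 7,5)
BGT L0: taken
SUB r4, r4, #11 → r4=7-11=-4
ADD r4, r4, r7 → r4=(-4)+7=3
SUB r1, r1, r4 → r1=(-6)-3=-9
SUB r7, r7, #1 → r7=7-1=6
CMP r7, #5  (cmp 6,5)
BGT L0: taken
SUB r4, r4, #11 → r4=3-11=-8
ADD r4, r4, r7 → r4=(-8)+6=-2
SUB r1, r1, r4 → r1=(-9)-(-2)=-7
SUB r7, r7, #1 → r7=6-1=5
CMP r7, #5  (cmp 5,5)
BGT L0: not taken
AND r1, r4, r4 → r1=(-2)&(-2)=-2
halt.
Total executed instructions: 23.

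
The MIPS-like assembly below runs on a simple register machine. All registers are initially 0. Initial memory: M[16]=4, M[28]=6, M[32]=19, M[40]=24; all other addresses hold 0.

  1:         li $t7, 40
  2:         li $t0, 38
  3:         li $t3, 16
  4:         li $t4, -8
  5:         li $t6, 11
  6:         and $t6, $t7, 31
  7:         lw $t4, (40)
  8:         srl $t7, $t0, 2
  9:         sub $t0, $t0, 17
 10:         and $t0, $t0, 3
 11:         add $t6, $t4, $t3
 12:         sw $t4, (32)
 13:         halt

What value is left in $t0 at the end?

1

li $t7, 40 → $t7=40
li $t0, 38 → $t0=38
li $t3, 16 → $t3=16
li $t4, -8 → $t4=-8
li $t6, 11 → $t6=11
and $t6, $t7, 31 → $t6=40&31=8
lw $t4, (40) → $t4=M[40]=24
srl $t7, $t0, 2 → $t7=38>>2=9
sub $t0, $t0, 17 → $t0=38-17=21
and $t0, $t0, 3 → $t0=21&3=1
add $t6, $t4, $t3 → $t6=24+16=40
sw $t4, (32) → M[32]=24
halt.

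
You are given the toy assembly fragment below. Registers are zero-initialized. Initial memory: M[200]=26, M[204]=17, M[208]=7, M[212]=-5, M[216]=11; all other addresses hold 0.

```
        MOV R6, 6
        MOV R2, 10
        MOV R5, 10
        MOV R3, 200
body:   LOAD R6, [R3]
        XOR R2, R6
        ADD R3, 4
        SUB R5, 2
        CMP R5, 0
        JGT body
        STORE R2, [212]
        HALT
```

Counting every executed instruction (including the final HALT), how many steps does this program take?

36

R6=6
R2=10
R5=10
R3=200
R6=M[200]=26
R2=10^26=16
R3=200+4=204
R5=10-2=8
CMP R5, 0  (cmp 8,0)
JGT body: taken
R6=M[204]=17
R2=16^17=1
R3=204+4=208
R5=8-2=6
CMP R5, 0  (cmp 6,0)
JGT body: taken
R6=M[208]=7
R2=1^7=6
R3=208+4=212
R5=6-2=4
CMP R5, 0  (cmp 4,0)
JGT body: taken
R6=M[212]=-5
R2=6^(-5)=-3
R3=212+4=216
R5=4-2=2
CMP R5, 0  (cmp 2,0)
JGT body: taken
R6=M[216]=11
R2=(-3)^11=-10
R3=216+4=220
R5=2-2=0
CMP R5, 0  (cmp 0,0)
JGT body: not taken
STORE R2, [212] → M[212]=-10
halt.
Total executed instructions: 36.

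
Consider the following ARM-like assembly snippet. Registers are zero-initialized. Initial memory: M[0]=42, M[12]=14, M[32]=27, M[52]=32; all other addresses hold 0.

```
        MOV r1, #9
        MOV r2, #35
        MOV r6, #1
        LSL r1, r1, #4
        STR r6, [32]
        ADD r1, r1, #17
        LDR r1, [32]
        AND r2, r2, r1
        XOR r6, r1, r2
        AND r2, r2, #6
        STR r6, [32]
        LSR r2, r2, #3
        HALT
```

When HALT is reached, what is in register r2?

r1=9
r2=35
r6=1
r1=9<<4=144
STR r6, [32] → M[32]=1
r1=144+17=161
r1=M[32]=1
r2=35&1=1
r6=1^1=0
r2=1&6=0
STR r6, [32] → M[32]=0
r2=0>>3=0
halt.

0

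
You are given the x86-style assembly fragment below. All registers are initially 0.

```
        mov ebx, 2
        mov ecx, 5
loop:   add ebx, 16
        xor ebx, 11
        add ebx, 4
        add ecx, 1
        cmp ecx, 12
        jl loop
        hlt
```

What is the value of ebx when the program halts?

mov ebx, 2 → ebx=2
mov ecx, 5 → ecx=5
add ebx, 16 → ebx=2+16=18
xor ebx, 11 → ebx=18^11=25
add ebx, 4 → ebx=25+4=29
add ecx, 1 → ecx=5+1=6
cmp ecx, 12  (cmp 6,12)
jl loop: taken
add ebx, 16 → ebx=29+16=45
xor ebx, 11 → ebx=45^11=38
add ebx, 4 → ebx=38+4=42
add ecx, 1 → ecx=6+1=7
cmp ecx, 12  (cmp 7,12)
jl loop: taken
add ebx, 16 → ebx=42+16=58
xor ebx, 11 → ebx=58^11=49
add ebx, 4 → ebx=49+4=53
add ecx, 1 → ecx=7+1=8
cmp ecx, 12  (cmp 8,12)
jl loop: taken
add ebx, 16 → ebx=53+16=69
xor ebx, 11 → ebx=69^11=78
add ebx, 4 → ebx=78+4=82
add ecx, 1 → ecx=8+1=9
cmp ecx, 12  (cmp 9,12)
jl loop: taken
add ebx, 16 → ebx=82+16=98
xor ebx, 11 → ebx=98^11=105
add ebx, 4 → ebx=105+4=109
add ecx, 1 → ecx=9+1=10
cmp ecx, 12  (cmp 10,12)
jl loop: taken
add ebx, 16 → ebx=109+16=125
xor ebx, 11 → ebx=125^11=118
add ebx, 4 → ebx=118+4=122
add ecx, 1 → ecx=10+1=11
cmp ecx, 12  (cmp 11,12)
jl loop: taken
add ebx, 16 → ebx=122+16=138
xor ebx, 11 → ebx=138^11=129
add ebx, 4 → ebx=129+4=133
add ecx, 1 → ecx=11+1=12
cmp ecx, 12  (cmp 12,12)
jl loop: not taken
halt.

133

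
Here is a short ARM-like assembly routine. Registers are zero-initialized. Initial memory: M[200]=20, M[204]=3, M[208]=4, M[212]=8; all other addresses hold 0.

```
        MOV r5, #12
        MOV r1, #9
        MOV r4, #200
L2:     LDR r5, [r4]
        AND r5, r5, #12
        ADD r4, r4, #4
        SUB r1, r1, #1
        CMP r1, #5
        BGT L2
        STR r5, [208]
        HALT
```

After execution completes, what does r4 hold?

216

r5=12
r1=9
r4=200
r5=M[200]=20
r5=20&12=4
r4=200+4=204
r1=9-1=8
CMP r1, #5  (cmp 8,5)
BGT L2: taken
r5=M[204]=3
r5=3&12=0
r4=204+4=208
r1=8-1=7
CMP r1, #5  (cmp 7,5)
BGT L2: taken
r5=M[208]=4
r5=4&12=4
r4=208+4=212
r1=7-1=6
CMP r1, #5  (cmp 6,5)
BGT L2: taken
r5=M[212]=8
r5=8&12=8
r4=212+4=216
r1=6-1=5
CMP r1, #5  (cmp 5,5)
BGT L2: not taken
STR r5, [208] → M[208]=8
halt.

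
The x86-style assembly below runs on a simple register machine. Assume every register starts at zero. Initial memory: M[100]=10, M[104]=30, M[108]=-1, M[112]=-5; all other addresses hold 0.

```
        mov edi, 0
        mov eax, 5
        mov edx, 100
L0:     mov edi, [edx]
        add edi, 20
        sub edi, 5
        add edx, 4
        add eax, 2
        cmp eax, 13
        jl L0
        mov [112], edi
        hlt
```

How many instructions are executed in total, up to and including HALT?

33

after mov edi, 0: edi=0
after mov eax, 5: eax=5
after mov edx, 100: edx=100
after mov edi, [edx]: edi=M[100]=10
after add edi, 20: edi=10+20=30
after sub edi, 5: edi=30-5=25
after add edx, 4: edx=100+4=104
after add eax, 2: eax=5+2=7
cmp eax, 13  (cmp 7,13)
jl L0: taken
after mov edi, [edx]: edi=M[104]=30
after add edi, 20: edi=30+20=50
after sub edi, 5: edi=50-5=45
after add edx, 4: edx=104+4=108
after add eax, 2: eax=7+2=9
cmp eax, 13  (cmp 9,13)
jl L0: taken
after mov edi, [edx]: edi=M[108]=-1
after add edi, 20: edi=(-1)+20=19
after sub edi, 5: edi=19-5=14
after add edx, 4: edx=108+4=112
after add eax, 2: eax=9+2=11
cmp eax, 13  (cmp 11,13)
jl L0: taken
after mov edi, [edx]: edi=M[112]=-5
after add edi, 20: edi=(-5)+20=15
after sub edi, 5: edi=15-5=10
after add edx, 4: edx=112+4=116
after add eax, 2: eax=11+2=13
cmp eax, 13  (cmp 13,13)
jl L0: not taken
mov [112], edi → M[112]=10
halt.
Total executed instructions: 33.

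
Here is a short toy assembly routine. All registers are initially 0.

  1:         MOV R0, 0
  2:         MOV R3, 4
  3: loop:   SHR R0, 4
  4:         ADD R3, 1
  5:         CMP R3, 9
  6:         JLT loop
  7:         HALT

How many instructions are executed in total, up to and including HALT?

23

after MOV R0, 0: R0=0
after MOV R3, 4: R3=4
after SHR R0, 4: R0=0>>4=0
after ADD R3, 1: R3=4+1=5
CMP R3, 9  (cmp 5,9)
JLT loop: taken
after SHR R0, 4: R0=0>>4=0
after ADD R3, 1: R3=5+1=6
CMP R3, 9  (cmp 6,9)
JLT loop: taken
after SHR R0, 4: R0=0>>4=0
after ADD R3, 1: R3=6+1=7
CMP R3, 9  (cmp 7,9)
JLT loop: taken
after SHR R0, 4: R0=0>>4=0
after ADD R3, 1: R3=7+1=8
CMP R3, 9  (cmp 8,9)
JLT loop: taken
after SHR R0, 4: R0=0>>4=0
after ADD R3, 1: R3=8+1=9
CMP R3, 9  (cmp 9,9)
JLT loop: not taken
halt.
Total executed instructions: 23.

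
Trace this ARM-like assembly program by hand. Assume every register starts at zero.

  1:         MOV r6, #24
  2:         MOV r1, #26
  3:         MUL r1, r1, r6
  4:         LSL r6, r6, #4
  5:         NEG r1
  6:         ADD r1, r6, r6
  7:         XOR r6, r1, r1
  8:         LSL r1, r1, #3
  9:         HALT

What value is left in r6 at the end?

0

r6=24
r1=26
r1=26*24=624
r6=24<<4=384
r1=-(624)=-624
r1=384+384=768
r6=768^768=0
r1=768<<3=6144
halt.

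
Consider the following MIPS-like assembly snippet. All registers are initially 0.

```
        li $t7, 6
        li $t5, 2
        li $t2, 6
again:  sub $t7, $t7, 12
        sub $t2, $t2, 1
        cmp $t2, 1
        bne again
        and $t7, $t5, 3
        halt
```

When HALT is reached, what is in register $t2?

after li $t7, 6: $t7=6
after li $t5, 2: $t5=2
after li $t2, 6: $t2=6
after sub $t7, $t7, 12: $t7=6-12=-6
after sub $t2, $t2, 1: $t2=6-1=5
cmp $t2, 1  (cmp 5,1)
bne again: taken
after sub $t7, $t7, 12: $t7=(-6)-12=-18
after sub $t2, $t2, 1: $t2=5-1=4
cmp $t2, 1  (cmp 4,1)
bne again: taken
after sub $t7, $t7, 12: $t7=(-18)-12=-30
after sub $t2, $t2, 1: $t2=4-1=3
cmp $t2, 1  (cmp 3,1)
bne again: taken
after sub $t7, $t7, 12: $t7=(-30)-12=-42
after sub $t2, $t2, 1: $t2=3-1=2
cmp $t2, 1  (cmp 2,1)
bne again: taken
after sub $t7, $t7, 12: $t7=(-42)-12=-54
after sub $t2, $t2, 1: $t2=2-1=1
cmp $t2, 1  (cmp 1,1)
bne again: not taken
after and $t7, $t5, 3: $t7=2&3=2
halt.

1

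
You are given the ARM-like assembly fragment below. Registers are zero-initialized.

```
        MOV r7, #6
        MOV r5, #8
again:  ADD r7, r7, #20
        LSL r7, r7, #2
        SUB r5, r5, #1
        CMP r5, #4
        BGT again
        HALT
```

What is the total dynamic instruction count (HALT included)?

23

MOV r7, #6 → r7=6
MOV r5, #8 → r5=8
ADD r7, r7, #20 → r7=6+20=26
LSL r7, r7, #2 → r7=26<<2=104
SUB r5, r5, #1 → r5=8-1=7
CMP r5, #4  (cmp 7,4)
BGT again: taken
ADD r7, r7, #20 → r7=104+20=124
LSL r7, r7, #2 → r7=124<<2=496
SUB r5, r5, #1 → r5=7-1=6
CMP r5, #4  (cmp 6,4)
BGT again: taken
ADD r7, r7, #20 → r7=496+20=516
LSL r7, r7, #2 → r7=516<<2=2064
SUB r5, r5, #1 → r5=6-1=5
CMP r5, #4  (cmp 5,4)
BGT again: taken
ADD r7, r7, #20 → r7=2064+20=2084
LSL r7, r7, #2 → r7=2084<<2=8336
SUB r5, r5, #1 → r5=5-1=4
CMP r5, #4  (cmp 4,4)
BGT again: not taken
halt.
Total executed instructions: 23.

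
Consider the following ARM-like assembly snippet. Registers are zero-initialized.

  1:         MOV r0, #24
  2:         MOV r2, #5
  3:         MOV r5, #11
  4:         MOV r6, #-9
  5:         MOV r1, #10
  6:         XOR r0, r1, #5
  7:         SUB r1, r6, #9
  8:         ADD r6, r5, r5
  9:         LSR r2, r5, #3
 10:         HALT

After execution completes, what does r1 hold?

-18

MOV r0, #24 → r0=24
MOV r2, #5 → r2=5
MOV r5, #11 → r5=11
MOV r6, #-9 → r6=-9
MOV r1, #10 → r1=10
XOR r0, r1, #5 → r0=10^5=15
SUB r1, r6, #9 → r1=(-9)-9=-18
ADD r6, r5, r5 → r6=11+11=22
LSR r2, r5, #3 → r2=11>>3=1
halt.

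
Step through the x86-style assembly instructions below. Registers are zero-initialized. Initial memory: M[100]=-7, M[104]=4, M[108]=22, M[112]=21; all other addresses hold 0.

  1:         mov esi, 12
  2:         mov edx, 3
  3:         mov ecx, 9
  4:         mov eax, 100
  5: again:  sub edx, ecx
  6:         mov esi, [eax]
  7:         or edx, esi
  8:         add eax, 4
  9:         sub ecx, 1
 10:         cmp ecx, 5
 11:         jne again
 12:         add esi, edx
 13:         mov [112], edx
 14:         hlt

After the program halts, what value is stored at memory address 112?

after mov esi, 12: esi=12
after mov edx, 3: edx=3
after mov ecx, 9: ecx=9
after mov eax, 100: eax=100
after sub edx, ecx: edx=3-9=-6
after mov esi, [eax]: esi=M[100]=-7
after or edx, esi: edx=(-6)|(-7)=-5
after add eax, 4: eax=100+4=104
after sub ecx, 1: ecx=9-1=8
cmp ecx, 5  (cmp 8,5)
jne again: taken
after sub edx, ecx: edx=(-5)-8=-13
after mov esi, [eax]: esi=M[104]=4
after or edx, esi: edx=(-13)|4=-9
after add eax, 4: eax=104+4=108
after sub ecx, 1: ecx=8-1=7
cmp ecx, 5  (cmp 7,5)
jne again: taken
after sub edx, ecx: edx=(-9)-7=-16
after mov esi, [eax]: esi=M[108]=22
after or edx, esi: edx=(-16)|22=-10
after add eax, 4: eax=108+4=112
after sub ecx, 1: ecx=7-1=6
cmp ecx, 5  (cmp 6,5)
jne again: taken
after sub edx, ecx: edx=(-10)-6=-16
after mov esi, [eax]: esi=M[112]=21
after or edx, esi: edx=(-16)|21=-11
after add eax, 4: eax=112+4=116
after sub ecx, 1: ecx=6-1=5
cmp ecx, 5  (cmp 5,5)
jne again: not taken
after add esi, edx: esi=21+(-11)=10
mov [112], edx → M[112]=-11
halt.

-11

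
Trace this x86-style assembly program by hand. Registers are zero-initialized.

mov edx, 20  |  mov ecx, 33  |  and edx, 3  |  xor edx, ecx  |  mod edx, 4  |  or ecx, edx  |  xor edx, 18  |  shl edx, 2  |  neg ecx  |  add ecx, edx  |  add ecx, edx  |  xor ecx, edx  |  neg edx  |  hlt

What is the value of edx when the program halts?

-76

edx=20
ecx=33
edx=20&3=0
edx=0^33=33
edx=33%4=1
ecx=33|1=33
edx=1^18=19
edx=19<<2=76
ecx=-(33)=-33
ecx=(-33)+76=43
ecx=43+76=119
ecx=119^76=59
edx=-(76)=-76
halt.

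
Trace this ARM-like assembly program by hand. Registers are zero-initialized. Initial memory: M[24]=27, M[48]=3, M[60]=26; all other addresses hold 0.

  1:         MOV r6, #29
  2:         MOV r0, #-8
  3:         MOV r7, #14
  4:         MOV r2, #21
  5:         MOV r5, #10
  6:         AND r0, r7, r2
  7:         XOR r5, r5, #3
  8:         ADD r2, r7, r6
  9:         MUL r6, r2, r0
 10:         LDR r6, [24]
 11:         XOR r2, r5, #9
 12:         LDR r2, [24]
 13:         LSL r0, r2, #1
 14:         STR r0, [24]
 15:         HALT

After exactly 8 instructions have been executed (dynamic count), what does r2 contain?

43

r6=29
r0=-8
r7=14
r2=21
r5=10
r0=14&21=4
r5=10^3=9
r2=14+29=43
After step 8: r2 = 43.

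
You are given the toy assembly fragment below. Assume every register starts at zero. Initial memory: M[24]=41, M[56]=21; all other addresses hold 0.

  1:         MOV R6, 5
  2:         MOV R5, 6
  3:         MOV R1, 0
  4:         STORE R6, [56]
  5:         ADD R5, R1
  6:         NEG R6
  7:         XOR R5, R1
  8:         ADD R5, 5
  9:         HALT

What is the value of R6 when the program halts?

-5

MOV R6, 5 → R6=5
MOV R5, 6 → R5=6
MOV R1, 0 → R1=0
STORE R6, [56] → M[56]=5
ADD R5, R1 → R5=6+0=6
NEG R6 → R6=-(5)=-5
XOR R5, R1 → R5=6^0=6
ADD R5, 5 → R5=6+5=11
halt.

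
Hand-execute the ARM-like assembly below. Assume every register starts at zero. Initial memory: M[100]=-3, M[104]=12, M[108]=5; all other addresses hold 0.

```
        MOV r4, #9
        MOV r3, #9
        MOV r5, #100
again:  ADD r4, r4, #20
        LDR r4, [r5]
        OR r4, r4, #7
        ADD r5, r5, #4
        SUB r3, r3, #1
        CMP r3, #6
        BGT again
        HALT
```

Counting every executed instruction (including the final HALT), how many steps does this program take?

MOV r4, #9 → r4=9
MOV r3, #9 → r3=9
MOV r5, #100 → r5=100
ADD r4, r4, #20 → r4=9+20=29
LDR r4, [r5] → r4=M[100]=-3
OR r4, r4, #7 → r4=(-3)|7=-1
ADD r5, r5, #4 → r5=100+4=104
SUB r3, r3, #1 → r3=9-1=8
CMP r3, #6  (cmp 8,6)
BGT again: taken
ADD r4, r4, #20 → r4=(-1)+20=19
LDR r4, [r5] → r4=M[104]=12
OR r4, r4, #7 → r4=12|7=15
ADD r5, r5, #4 → r5=104+4=108
SUB r3, r3, #1 → r3=8-1=7
CMP r3, #6  (cmp 7,6)
BGT again: taken
ADD r4, r4, #20 → r4=15+20=35
LDR r4, [r5] → r4=M[108]=5
OR r4, r4, #7 → r4=5|7=7
ADD r5, r5, #4 → r5=108+4=112
SUB r3, r3, #1 → r3=7-1=6
CMP r3, #6  (cmp 6,6)
BGT again: not taken
halt.
Total executed instructions: 25.

25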